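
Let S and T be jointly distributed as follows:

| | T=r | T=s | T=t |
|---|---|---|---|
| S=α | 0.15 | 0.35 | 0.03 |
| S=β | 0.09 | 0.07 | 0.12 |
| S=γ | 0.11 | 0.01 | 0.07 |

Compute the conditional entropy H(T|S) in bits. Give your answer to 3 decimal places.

Marginals: p(S) = (0.5300, 0.2800, 0.1900), p(T) = (0.3500, 0.4300, 0.2200).
H(T|S) = Σ p(S) · H(T|S=·).
  S=α: p=0.5300, H(T|S=α) = 1.1452
  S=β: p=0.2800, H(T|S=β) = 1.5502
  S=γ: p=0.1900, H(T|S=γ) = 1.2108
Weighted sum = 1.271 bits.

1.271 bits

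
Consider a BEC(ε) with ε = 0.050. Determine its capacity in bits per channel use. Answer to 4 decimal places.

0.9500 bits

Binary erasure channel: capacity C = 1 − ε.
C = 1 − 0.050 = 0.9500 bits per channel use.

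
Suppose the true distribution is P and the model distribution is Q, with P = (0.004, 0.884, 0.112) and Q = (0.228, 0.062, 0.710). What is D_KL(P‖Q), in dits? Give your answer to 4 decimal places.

0.9233 dits

D(P‖Q) = Σ p·log₁₀(p/q).
  0.004·log₁₀(0.004/0.228) = -0.00702
  0.884·log₁₀(0.884/0.062) = 1.02019
  0.112·log₁₀(0.112/0.710) = -0.08983
D(P‖Q) = 0.9233 dits.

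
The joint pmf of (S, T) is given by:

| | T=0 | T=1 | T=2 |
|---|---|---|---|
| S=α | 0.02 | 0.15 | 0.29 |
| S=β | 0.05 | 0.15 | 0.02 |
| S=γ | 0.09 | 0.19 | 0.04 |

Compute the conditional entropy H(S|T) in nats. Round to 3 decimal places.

0.885 nats

Marginals: p(S) = (0.4600, 0.2200, 0.3200), p(T) = (0.1600, 0.4900, 0.3500).
H(S|T) = Σ p(T) · H(S|T=·).
  T=0: p=0.1600, H(S|T=0) = 0.9471
  T=1: p=0.4900, H(S|T=1) = 1.0921
  T=2: p=0.3500, H(S|T=2) = 0.5673
Weighted sum = 0.885 nats.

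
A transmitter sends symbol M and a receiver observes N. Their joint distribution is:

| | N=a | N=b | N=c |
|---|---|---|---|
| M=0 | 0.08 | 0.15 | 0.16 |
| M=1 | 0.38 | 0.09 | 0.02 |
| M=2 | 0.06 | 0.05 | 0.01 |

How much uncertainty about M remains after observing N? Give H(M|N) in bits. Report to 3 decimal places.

1.143 bits

Marginals: p(M) = (0.3900, 0.4900, 0.1200), p(N) = (0.5200, 0.2900, 0.1900).
H(M|N) = Σ p(N) · H(M|N=·).
  N=a: p=0.5200, H(M|N=a) = 1.1056
  N=b: p=0.2900, H(M|N=b) = 1.4531
  N=c: p=0.1900, H(M|N=c) = 0.7742
Weighted sum = 1.143 bits.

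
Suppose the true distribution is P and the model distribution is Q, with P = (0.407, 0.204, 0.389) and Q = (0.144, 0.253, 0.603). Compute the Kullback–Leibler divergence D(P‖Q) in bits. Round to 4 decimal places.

0.3007 bits

D(P‖Q) = Σ p·log₂(p/q).
  0.407·log₂(0.407/0.144) = 0.61008
  0.204·log₂(0.204/0.253) = -0.06336
  0.389·log₂(0.389/0.603) = -0.24600
D(P‖Q) = 0.3007 bits.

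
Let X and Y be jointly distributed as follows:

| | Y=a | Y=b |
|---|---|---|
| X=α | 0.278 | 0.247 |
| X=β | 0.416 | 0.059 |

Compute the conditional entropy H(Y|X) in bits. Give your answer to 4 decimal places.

0.7808 bits

Marginals: p(X) = (0.5250, 0.4750), p(Y) = (0.6940, 0.3060).
H(Y|X) = Σ p(X) · H(Y|X=·).
  X=α: p=0.5250, H(Y|X=α) = 0.9975
  X=β: p=0.4750, H(Y|X=β) = 0.5413
Weighted sum = 0.7808 bits.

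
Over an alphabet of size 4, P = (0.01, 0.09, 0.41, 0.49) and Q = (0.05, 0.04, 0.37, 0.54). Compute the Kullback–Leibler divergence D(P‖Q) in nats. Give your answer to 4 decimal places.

0.0514 nats

D(P‖Q) = Σ p·ln(p/q).
  0.01·ln(0.01/0.05) = -0.01609
  0.09·ln(0.09/0.04) = 0.07298
  0.41·ln(0.41/0.37) = 0.04209
  0.49·ln(0.49/0.54) = -0.04761
D(P‖Q) = 0.0514 nats.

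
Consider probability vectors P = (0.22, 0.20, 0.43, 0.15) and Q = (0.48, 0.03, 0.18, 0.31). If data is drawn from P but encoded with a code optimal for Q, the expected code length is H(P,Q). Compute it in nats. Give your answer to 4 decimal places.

H(P,Q) = −Σ p·ln q.
  −0.22·ln(0.48) = 0.16147
  −0.20·ln(0.03) = 0.70131
  −0.43·ln(0.18) = 0.73736
  −0.15·ln(0.31) = 0.17568
H(P,Q) = 1.7758 nats.

1.7758 nats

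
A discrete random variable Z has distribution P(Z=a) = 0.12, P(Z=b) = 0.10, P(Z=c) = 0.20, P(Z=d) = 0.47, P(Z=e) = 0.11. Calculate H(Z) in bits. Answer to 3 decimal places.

2.026 bits

H(Z) = −Σ p·log₂ p.
  −(0.12)·log₂(0.12) = 0.3671
  −(0.10)·log₂(0.10) = 0.3322
  −(0.20)·log₂(0.20) = 0.4644
  −(0.47)·log₂(0.47) = 0.5120
  −(0.11)·log₂(0.11) = 0.3503
Sum: 0.3671 + 0.3322 + 0.4644 + 0.5120 + 0.3503 = 2.026 bits.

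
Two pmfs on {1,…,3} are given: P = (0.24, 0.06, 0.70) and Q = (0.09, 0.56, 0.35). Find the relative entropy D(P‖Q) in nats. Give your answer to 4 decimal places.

D(P‖Q) = Σ p·ln(p/q).
  0.24·ln(0.24/0.09) = 0.23540
  0.06·ln(0.06/0.56) = -0.13402
  0.70·ln(0.70/0.35) = 0.48520
D(P‖Q) = 0.5866 nats.

0.5866 nats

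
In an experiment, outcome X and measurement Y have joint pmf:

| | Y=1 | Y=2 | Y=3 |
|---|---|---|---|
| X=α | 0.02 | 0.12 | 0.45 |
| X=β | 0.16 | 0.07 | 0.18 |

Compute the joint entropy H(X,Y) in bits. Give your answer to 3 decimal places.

2.135 bits

H(X,Y) = −Σ p(x,y)·log₂ p(x,y) over all 6 cells.
  cell (α,1): −0.02·log₂0.02 = 0.1129
  cell (α,2): −0.12·log₂0.12 = 0.3671
  cell (α,3): −0.45·log₂0.45 = 0.5184
  cell (β,1): −0.16·log₂0.16 = 0.4230
  cell (β,2): −0.07·log₂0.07 = 0.2686
  cell (β,3): −0.18·log₂0.18 = 0.4453
Sum = 2.135 bits.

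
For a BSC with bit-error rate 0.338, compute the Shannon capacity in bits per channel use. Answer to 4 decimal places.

0.0771 bits

Binary symmetric channel: C = 1 − h₂(ε) where h₂ is the binary entropy function.
h₂(0.338) = −0.338·log₂0.338 − 0.662·log₂0.662 = 0.9229.
C = 1 − 0.9229 = 0.0771 bits per channel use.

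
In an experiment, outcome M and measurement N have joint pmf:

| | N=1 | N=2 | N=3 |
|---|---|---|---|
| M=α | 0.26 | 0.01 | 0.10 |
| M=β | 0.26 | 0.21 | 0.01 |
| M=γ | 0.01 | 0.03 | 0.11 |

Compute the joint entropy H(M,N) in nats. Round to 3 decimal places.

H(M,N) = −Σ p(x,y)·ln p(x,y) over all 9 cells.
  cell (α,1): −0.26·ln0.26 = 0.3502
  cell (α,2): −0.01·ln0.01 = 0.0461
  cell (α,3): −0.10·ln0.10 = 0.2303
  cell (β,1): −0.26·ln0.26 = 0.3502
  cell (β,2): −0.21·ln0.21 = 0.3277
  cell (β,3): −0.01·ln0.01 = 0.0461
  cell (γ,1): −0.01·ln0.01 = 0.0461
  cell (γ,2): −0.03·ln0.03 = 0.1052
  cell (γ,3): −0.11·ln0.11 = 0.2428
Sum = 1.745 nats.

1.745 nats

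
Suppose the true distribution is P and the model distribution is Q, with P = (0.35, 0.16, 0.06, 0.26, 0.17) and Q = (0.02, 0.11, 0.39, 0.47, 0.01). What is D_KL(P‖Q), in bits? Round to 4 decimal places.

1.8425 bits

D(P‖Q) = Σ p·log₂(p/q).
  0.35·log₂(0.35/0.02) = 1.44525
  0.16·log₂(0.16/0.11) = 0.08649
  0.06·log₂(0.06/0.39) = -0.16203
  0.26·log₂(0.26/0.47) = -0.22208
  0.17·log₂(0.17/0.01) = 0.69487
D(P‖Q) = 1.8425 bits.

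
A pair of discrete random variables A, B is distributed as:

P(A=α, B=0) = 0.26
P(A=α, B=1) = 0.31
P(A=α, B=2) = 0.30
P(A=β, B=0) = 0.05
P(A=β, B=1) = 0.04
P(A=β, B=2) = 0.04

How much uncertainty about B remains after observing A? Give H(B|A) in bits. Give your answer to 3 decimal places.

Chain rule: H(B|A) = H(A,B) − H(A).
Marginals: p(A) = (0.8700, 0.1300), p(B) = (0.3100, 0.3500, 0.3400).
H(A,B) = 2.1378 bits; H(A) = 0.5574 bits.
H(B|A) = 2.1378 − 0.5574 = 1.580 bits.

1.580 bits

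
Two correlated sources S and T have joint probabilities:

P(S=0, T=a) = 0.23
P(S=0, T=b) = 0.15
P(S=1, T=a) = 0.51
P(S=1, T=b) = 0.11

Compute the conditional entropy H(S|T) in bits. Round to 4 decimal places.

Marginals: p(S) = (0.3800, 0.6200), p(T) = (0.7400, 0.2600).
H(S|T) = Σ p(T) · H(S|T=·).
  T=a: p=0.7400, H(S|T=a) = 0.8941
  T=b: p=0.2600, H(S|T=b) = 0.9829
Weighted sum = 0.9172 bits.

0.9172 bits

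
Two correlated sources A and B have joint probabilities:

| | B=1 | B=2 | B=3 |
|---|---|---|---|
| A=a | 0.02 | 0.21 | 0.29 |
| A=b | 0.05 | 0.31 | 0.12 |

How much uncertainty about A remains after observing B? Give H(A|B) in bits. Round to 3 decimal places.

Chain rule: H(A|B) = H(A,B) − H(B).
Marginals: p(A) = (0.5200, 0.4800), p(B) = (0.0700, 0.5200, 0.4100).
H(A,B) = 2.2106 bits; H(B) = 1.2865 bits.
H(A|B) = 2.2106 − 1.2865 = 0.924 bits.

0.924 bits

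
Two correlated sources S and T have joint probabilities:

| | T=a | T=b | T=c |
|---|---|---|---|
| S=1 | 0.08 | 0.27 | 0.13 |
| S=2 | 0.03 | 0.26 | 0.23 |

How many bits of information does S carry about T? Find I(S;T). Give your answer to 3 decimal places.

0.036 bits

Marginals: p(S) = (0.4800, 0.5200), p(T) = (0.1100, 0.5300, 0.3600).
I(S;T) = H(S) + H(T) − H(S,T).
H(S) = 0.9988, H(T) = 1.3663, H(S,T) = 2.3289.
I(S;T) = 0.9988 + 1.3663 − 2.3289 = 0.036 bits.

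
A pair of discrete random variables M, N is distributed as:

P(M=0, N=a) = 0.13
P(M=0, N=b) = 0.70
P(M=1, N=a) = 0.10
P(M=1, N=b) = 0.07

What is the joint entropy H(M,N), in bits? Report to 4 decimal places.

H(M,N) = −Σ p(x,y)·log₂ p(x,y) over all 4 cells.
  cell (0,a): −0.13·log₂0.13 = 0.38264
  cell (0,b): −0.70·log₂0.70 = 0.36020
  cell (1,a): −0.10·log₂0.10 = 0.33219
  cell (1,b): −0.07·log₂0.07 = 0.26856
Sum = 1.3436 bits.

1.3436 bits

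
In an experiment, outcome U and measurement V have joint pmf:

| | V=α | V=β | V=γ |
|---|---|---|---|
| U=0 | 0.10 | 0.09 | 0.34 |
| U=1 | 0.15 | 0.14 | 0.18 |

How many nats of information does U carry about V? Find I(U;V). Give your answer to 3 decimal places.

Marginals: p(U) = (0.5300, 0.4700), p(V) = (0.2500, 0.2300, 0.5200).
I(U;V) = Σ p(x,y)·ln[p(x,y)/(p(x)p(y))].
  (0,α): 0.10·ln(0.7547) = -0.0281
  (0,β): 0.09·ln(0.7383) = -0.0273
  (0,γ): 0.34·ln(1.2337) = 0.0714
  (1,α): 0.15·ln(1.2766) = 0.0366
  (1,β): 0.14·ln(1.2951) = 0.0362
  (1,γ): 0.18·ln(0.7365) = -0.0551
Sum = 0.034 nats.

0.034 nats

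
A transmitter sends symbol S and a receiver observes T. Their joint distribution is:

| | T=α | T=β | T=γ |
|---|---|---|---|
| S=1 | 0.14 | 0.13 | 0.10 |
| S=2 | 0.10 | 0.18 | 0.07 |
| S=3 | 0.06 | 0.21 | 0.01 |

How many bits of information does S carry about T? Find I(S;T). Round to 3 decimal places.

0.091 bits

Marginals: p(S) = (0.3700, 0.3500, 0.2800), p(T) = (0.3000, 0.5200, 0.1800).
I(S;T) = Σ p(x,y)·log₂[p(x,y)/(p(x)p(y))].
  (1,α): 0.14·log₂(1.2613) = 0.0469
  (1,β): 0.13·log₂(0.6757) = -0.0735
  (1,γ): 0.10·log₂(1.5015) = 0.0586
  (2,α): 0.10·log₂(0.9524) = -0.0070
  (2,β): 0.18·log₂(0.9890) = -0.0029
  (2,γ): 0.07·log₂(1.1111) = 0.0106
  (3,α): 0.06·log₂(0.7143) = -0.0291
  (3,β): 0.21·log₂(1.4423) = 0.1110
  (3,γ): 0.01·log₂(0.1984) = -0.0233
Sum = 0.091 bits.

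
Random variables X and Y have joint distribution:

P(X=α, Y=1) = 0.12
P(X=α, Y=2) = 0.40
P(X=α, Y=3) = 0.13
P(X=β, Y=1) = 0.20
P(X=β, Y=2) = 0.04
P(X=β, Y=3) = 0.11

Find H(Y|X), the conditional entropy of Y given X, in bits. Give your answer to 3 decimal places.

Marginals: p(X) = (0.6500, 0.3500), p(Y) = (0.3200, 0.4400, 0.2400).
H(Y|X) = Σ p(X) · H(Y|X=·).
  X=α: p=0.6500, H(Y|X=α) = 1.3454
  X=β: p=0.3500, H(Y|X=β) = 1.3438
Weighted sum = 1.345 bits.

1.345 bits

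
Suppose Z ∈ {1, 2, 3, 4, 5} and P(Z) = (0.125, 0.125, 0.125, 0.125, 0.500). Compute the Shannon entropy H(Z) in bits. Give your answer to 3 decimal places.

H(Z) = −Σ p·log₂ p.
  −(0.125)·log₂(0.125) = 0.3750
  −(0.125)·log₂(0.125) = 0.3750
  −(0.125)·log₂(0.125) = 0.3750
  −(0.125)·log₂(0.125) = 0.3750
  −(0.500)·log₂(0.500) = 0.5000
Sum: 0.3750 + 0.3750 + 0.3750 + 0.3750 + 0.5000 = 2.000 bits.

2.000 bits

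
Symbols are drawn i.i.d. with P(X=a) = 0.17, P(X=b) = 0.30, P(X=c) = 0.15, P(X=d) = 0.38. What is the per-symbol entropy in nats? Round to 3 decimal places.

H(X) = −Σ p·ln p.
  −(0.17)·ln(0.17) = 0.3012
  −(0.30)·ln(0.30) = 0.3612
  −(0.15)·ln(0.15) = 0.2846
  −(0.38)·ln(0.38) = 0.3677
Sum: 0.3012 + 0.3612 + 0.2846 + 0.3677 = 1.315 nats.

1.315 nats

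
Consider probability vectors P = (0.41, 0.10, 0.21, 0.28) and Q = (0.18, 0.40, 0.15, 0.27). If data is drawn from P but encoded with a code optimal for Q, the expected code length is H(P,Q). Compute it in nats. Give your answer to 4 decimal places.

H(P,Q) = −Σ p·ln q.
  −0.41·ln(0.18) = 0.70307
  −0.10·ln(0.40) = 0.09163
  −0.21·ln(0.15) = 0.39840
  −0.28·ln(0.27) = 0.36661
H(P,Q) = 1.5597 nats.

1.5597 nats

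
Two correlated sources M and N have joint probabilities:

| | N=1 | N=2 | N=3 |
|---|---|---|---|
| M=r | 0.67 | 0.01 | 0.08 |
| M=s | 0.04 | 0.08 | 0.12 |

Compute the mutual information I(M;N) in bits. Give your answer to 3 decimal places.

Marginals: p(M) = (0.7600, 0.2400), p(N) = (0.7100, 0.0900, 0.2000).
I(M;N) = Σ p(x,y)·log₂[p(x,y)/(p(x)p(y))].
  (r,1): 0.67·log₂(1.2417) = 0.2092
  (r,2): 0.01·log₂(0.1462) = -0.0277
  (r,3): 0.08·log₂(0.5263) = -0.0741
  (s,1): 0.04·log₂(0.2347) = -0.0836
  (s,2): 0.08·log₂(3.7037) = 0.1511
  (s,3): 0.12·log₂(2.5000) = 0.1586
Sum = 0.334 bits.

0.334 bits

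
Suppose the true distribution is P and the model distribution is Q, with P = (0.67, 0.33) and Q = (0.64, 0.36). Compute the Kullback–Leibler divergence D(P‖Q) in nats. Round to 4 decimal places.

D(P‖Q) = Σ p·ln(p/q).
  0.67·ln(0.67/0.64) = 0.03069
  0.33·ln(0.33/0.36) = -0.02871
D(P‖Q) = 0.0020 nats.

0.0020 nats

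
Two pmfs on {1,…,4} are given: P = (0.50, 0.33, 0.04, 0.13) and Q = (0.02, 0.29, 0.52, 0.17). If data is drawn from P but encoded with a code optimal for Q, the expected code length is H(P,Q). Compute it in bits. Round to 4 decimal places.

3.7813 bits

H(P,Q) = −Σ p·log₂ q.
  −0.50·log₂(0.02) = 2.82193
  −0.33·log₂(0.29) = 0.58934
  −0.04·log₂(0.52) = 0.03774
  −0.13·log₂(0.17) = 0.33233
H(P,Q) = 3.7813 bits.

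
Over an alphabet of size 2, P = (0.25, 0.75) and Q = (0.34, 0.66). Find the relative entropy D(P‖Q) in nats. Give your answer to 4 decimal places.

D(P‖Q) = Σ p·ln(p/q).
  0.25·ln(0.25/0.34) = -0.07687
  0.75·ln(0.75/0.66) = 0.09588
D(P‖Q) = 0.0190 nats.

0.0190 nats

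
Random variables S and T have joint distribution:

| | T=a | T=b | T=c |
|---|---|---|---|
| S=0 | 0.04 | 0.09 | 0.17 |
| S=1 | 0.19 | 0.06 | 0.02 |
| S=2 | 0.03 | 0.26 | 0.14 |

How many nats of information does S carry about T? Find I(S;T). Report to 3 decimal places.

0.219 nats

Marginals: p(S) = (0.3000, 0.2700, 0.4300), p(T) = (0.2600, 0.4100, 0.3300).
I(S;T) = Σ p(x,y)·ln[p(x,y)/(p(x)p(y))].
  (0,a): 0.04·ln(0.5128) = -0.0267
  (0,b): 0.09·ln(0.7317) = -0.0281
  (0,c): 0.17·ln(1.7172) = 0.0919
  (1,a): 0.19·ln(2.7066) = 0.1892
  (1,b): 0.06·ln(0.5420) = -0.0367
  (1,c): 0.02·ln(0.2245) = -0.0299
  (2,a): 0.03·ln(0.2683) = -0.0395
  (2,b): 0.26·ln(1.4748) = 0.1010
  (2,c): 0.14·ln(0.9866) = -0.0019
Sum = 0.219 nats.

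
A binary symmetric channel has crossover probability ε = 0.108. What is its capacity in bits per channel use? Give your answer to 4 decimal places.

Binary symmetric channel: C = 1 − h₂(ε) where h₂ is the binary entropy function.
h₂(0.108) = −0.108·log₂0.108 − 0.892·log₂0.892 = 0.4939.
C = 1 − 0.4939 = 0.5061 bits per channel use.

0.5061 bits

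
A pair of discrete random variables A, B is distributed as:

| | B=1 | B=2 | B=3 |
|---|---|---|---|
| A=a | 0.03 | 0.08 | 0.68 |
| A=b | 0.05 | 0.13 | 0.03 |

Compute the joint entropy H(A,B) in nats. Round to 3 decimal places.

H(A,B) = −Σ p(x,y)·ln p(x,y) over all 6 cells.
  cell (a,1): −0.03·ln0.03 = 0.1052
  cell (a,2): −0.08·ln0.08 = 0.2021
  cell (a,3): −0.68·ln0.68 = 0.2623
  cell (b,1): −0.05·ln0.05 = 0.1498
  cell (b,2): −0.13·ln0.13 = 0.2652
  cell (b,3): −0.03·ln0.03 = 0.1052
Sum = 1.090 nats.

1.090 nats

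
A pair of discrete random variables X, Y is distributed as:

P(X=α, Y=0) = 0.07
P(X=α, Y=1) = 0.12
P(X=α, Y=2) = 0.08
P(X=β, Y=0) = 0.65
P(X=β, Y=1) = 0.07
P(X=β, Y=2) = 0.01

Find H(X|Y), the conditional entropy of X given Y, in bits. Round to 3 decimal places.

0.557 bits

Marginals: p(X) = (0.2700, 0.7300), p(Y) = (0.7200, 0.1900, 0.0900).
H(X|Y) = Σ p(Y) · H(X|Y=·).
  Y=0: p=0.7200, H(X|Y=0) = 0.4601
  Y=1: p=0.1900, H(X|Y=1) = 0.9495
  Y=2: p=0.0900, H(X|Y=2) = 0.5033
Weighted sum = 0.557 bits.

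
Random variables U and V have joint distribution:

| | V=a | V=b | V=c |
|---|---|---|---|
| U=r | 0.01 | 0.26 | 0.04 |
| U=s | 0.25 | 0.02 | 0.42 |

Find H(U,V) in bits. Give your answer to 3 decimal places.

H(U,V) = −Σ p(x,y)·log₂ p(x,y) over all 6 cells.
  cell (r,a): −0.01·log₂0.01 = 0.0664
  cell (r,b): −0.26·log₂0.26 = 0.5053
  cell (r,c): −0.04·log₂0.04 = 0.1858
  cell (s,a): −0.25·log₂0.25 = 0.5000
  cell (s,b): −0.02·log₂0.02 = 0.1129
  cell (s,c): −0.42·log₂0.42 = 0.5256
Sum = 1.896 bits.

1.896 bits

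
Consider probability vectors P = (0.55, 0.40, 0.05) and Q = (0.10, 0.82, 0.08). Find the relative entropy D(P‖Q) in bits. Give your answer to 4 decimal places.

0.9045 bits

D(P‖Q) = Σ p·log₂(p/q).
  0.55·log₂(0.55/0.10) = 1.35269
  0.40·log₂(0.40/0.82) = -0.41425
  0.05·log₂(0.05/0.08) = -0.03390
D(P‖Q) = 0.9045 bits.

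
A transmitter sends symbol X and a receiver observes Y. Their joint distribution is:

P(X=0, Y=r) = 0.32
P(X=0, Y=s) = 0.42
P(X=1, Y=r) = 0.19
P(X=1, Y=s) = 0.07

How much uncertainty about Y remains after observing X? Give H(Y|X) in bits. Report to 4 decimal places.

0.9487 bits

Marginals: p(X) = (0.7400, 0.2600), p(Y) = (0.5100, 0.4900).
H(Y|X) = Σ p(X) · H(Y|X=·).
  X=0: p=0.7400, H(Y|X=0) = 0.9868
  X=1: p=0.2600, H(Y|X=1) = 0.8404
Weighted sum = 0.9487 bits.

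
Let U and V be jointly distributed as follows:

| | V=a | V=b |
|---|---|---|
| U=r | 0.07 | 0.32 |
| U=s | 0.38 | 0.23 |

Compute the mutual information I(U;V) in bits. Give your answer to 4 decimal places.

Marginals: p(U) = (0.3900, 0.6100), p(V) = (0.4500, 0.5500).
I(U;V) = Σ p(x,y)·log₂[p(x,y)/(p(x)p(y))].
  (r,a): 0.07·log₂(0.3989) = -0.09282
  (r,b): 0.32·log₂(1.4918) = 0.18467
  (s,a): 0.38·log₂(1.3843) = 0.17829
  (s,b): 0.23·log₂(0.6855) = -0.12528
Sum = 0.1449 bits.

0.1449 bits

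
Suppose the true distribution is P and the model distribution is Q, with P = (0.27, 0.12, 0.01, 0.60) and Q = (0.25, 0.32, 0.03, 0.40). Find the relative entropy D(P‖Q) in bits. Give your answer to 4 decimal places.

0.1953 bits

D(P‖Q) = Σ p·log₂(p/q).
  0.27·log₂(0.27/0.25) = 0.02998
  0.12·log₂(0.12/0.32) = -0.16980
  0.01·log₂(0.01/0.03) = -0.01585
  0.60·log₂(0.60/0.40) = 0.35098
D(P‖Q) = 0.1953 bits.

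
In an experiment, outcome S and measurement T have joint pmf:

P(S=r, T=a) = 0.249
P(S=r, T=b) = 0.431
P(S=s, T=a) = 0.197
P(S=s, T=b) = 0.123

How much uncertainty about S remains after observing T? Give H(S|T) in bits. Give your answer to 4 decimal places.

0.8648 bits

Chain rule: H(S|T) = H(S,T) − H(T).
Marginals: p(S) = (0.6800, 0.3200), p(T) = (0.4460, 0.5540).
H(S,T) = 1.8564 bits; H(T) = 0.9916 bits.
H(S|T) = 1.8564 − 0.9916 = 0.8648 bits.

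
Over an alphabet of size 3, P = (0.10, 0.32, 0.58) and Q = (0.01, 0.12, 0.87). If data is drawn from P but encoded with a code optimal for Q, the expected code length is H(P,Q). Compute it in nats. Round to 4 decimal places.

1.2198 nats

H(P,Q) = −Σ p·ln q.
  −0.10·ln(0.01) = 0.46052
  −0.32·ln(0.12) = 0.67848
  −0.58·ln(0.87) = 0.08077
H(P,Q) = 1.2198 nats.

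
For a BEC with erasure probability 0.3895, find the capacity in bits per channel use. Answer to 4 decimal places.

0.6105 bits

Binary erasure channel: capacity C = 1 − ε.
C = 1 − 0.3895 = 0.6105 bits per channel use.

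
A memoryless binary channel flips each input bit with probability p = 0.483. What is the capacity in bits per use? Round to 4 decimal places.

0.0008 bits

Binary symmetric channel: C = 1 − h₂(ε) where h₂ is the binary entropy function.
h₂(0.483) = −0.483·log₂0.483 − 0.517·log₂0.517 = 0.9992.
C = 1 − 0.9992 = 0.0008 bits per channel use.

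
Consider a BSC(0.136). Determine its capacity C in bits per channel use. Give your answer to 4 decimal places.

Binary symmetric channel: C = 1 − h₂(ε) where h₂ is the binary entropy function.
h₂(0.136) = −0.136·log₂0.136 − 0.864·log₂0.864 = 0.5737.
C = 1 − 0.5737 = 0.4263 bits per channel use.

0.4263 bits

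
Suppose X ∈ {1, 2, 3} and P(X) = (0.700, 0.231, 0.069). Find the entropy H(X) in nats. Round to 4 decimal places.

H(X) = −Σ p·ln p.
  −(0.700)·ln(0.700) = 0.24967
  −(0.231)·ln(0.231) = 0.33849
  −(0.069)·ln(0.069) = 0.18448
Sum: 0.24967 + 0.33849 + 0.18448 = 0.7726 nats.

0.7726 nats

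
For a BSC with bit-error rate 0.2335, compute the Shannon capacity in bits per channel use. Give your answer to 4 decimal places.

0.2159 bits

Binary symmetric channel: C = 1 − h₂(ε) where h₂ is the binary entropy function.
h₂(0.2335) = −0.2335·log₂0.2335 − 0.7665·log₂0.7665 = 0.7841.
C = 1 − 0.7841 = 0.2159 bits per channel use.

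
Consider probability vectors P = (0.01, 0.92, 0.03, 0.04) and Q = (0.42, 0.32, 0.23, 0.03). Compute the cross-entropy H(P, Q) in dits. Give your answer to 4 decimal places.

0.5391 dits

H(P,Q) = −Σ p·log₁₀ q.
  −0.01·log₁₀(0.42) = 0.00377
  −0.92·log₁₀(0.32) = 0.45526
  −0.03·log₁₀(0.23) = 0.01915
  −0.04·log₁₀(0.03) = 0.06092
H(P,Q) = 0.5391 dits.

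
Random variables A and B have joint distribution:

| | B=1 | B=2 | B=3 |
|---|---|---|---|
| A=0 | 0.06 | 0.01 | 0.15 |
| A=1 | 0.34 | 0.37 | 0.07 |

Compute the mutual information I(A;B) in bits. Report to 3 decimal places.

Marginals: p(A) = (0.2200, 0.7800), p(B) = (0.4000, 0.3800, 0.2200).
I(A;B) = Σ p(x,y)·log₂[p(x,y)/(p(x)p(y))].
  (0,1): 0.06·log₂(0.6818) = -0.0332
  (0,2): 0.01·log₂(0.1196) = -0.0306
  (0,3): 0.15·log₂(3.0992) = 0.2448
  (1,1): 0.34·log₂(1.0897) = 0.0422
  (1,2): 0.37·log₂(1.2483) = 0.1184
  (1,3): 0.07·log₂(0.4079) = -0.0906
Sum = 0.251 bits.

0.251 bits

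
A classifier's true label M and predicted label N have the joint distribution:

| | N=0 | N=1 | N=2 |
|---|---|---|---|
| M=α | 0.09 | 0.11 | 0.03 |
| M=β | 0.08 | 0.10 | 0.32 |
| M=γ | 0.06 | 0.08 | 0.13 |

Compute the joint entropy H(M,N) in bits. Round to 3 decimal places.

2.882 bits

H(M,N) = −Σ p(x,y)·log₂ p(x,y) over all 9 cells.
  cell (α,0): −0.09·log₂0.09 = 0.3127
  cell (α,1): −0.11·log₂0.11 = 0.3503
  cell (α,2): −0.03·log₂0.03 = 0.1518
  cell (β,0): −0.08·log₂0.08 = 0.2915
  cell (β,1): −0.10·log₂0.10 = 0.3322
  cell (β,2): −0.32·log₂0.32 = 0.5260
  cell (γ,0): −0.06·log₂0.06 = 0.2435
  cell (γ,1): −0.08·log₂0.08 = 0.2915
  cell (γ,2): −0.13·log₂0.13 = 0.3826
Sum = 2.882 bits.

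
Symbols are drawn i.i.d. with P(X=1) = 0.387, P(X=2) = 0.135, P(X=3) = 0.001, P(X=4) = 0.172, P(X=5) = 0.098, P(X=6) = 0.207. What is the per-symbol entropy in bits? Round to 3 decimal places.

H(X) = −Σ p·log₂ p.
  −(0.387)·log₂(0.387) = 0.5300
  −(0.135)·log₂(0.135) = 0.3900
  −(0.001)·log₂(0.001) = 0.0100
  −(0.172)·log₂(0.172) = 0.4368
  −(0.098)·log₂(0.098) = 0.3284
  −(0.207)·log₂(0.207) = 0.4704
Sum: 0.5300 + 0.3900 + 0.0100 + 0.4368 + 0.3284 + 0.4704 = 2.166 bits.

2.166 bits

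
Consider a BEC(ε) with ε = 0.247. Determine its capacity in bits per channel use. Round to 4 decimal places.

0.7530 bits

Binary erasure channel: capacity C = 1 − ε.
C = 1 − 0.247 = 0.7530 bits per channel use.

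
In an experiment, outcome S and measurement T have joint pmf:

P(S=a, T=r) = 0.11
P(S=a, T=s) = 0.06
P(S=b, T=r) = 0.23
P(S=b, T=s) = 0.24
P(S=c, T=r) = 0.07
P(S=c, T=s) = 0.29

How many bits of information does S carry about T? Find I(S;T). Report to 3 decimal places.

Marginals: p(S) = (0.1700, 0.4700, 0.3600), p(T) = (0.4100, 0.5900).
I(S;T) = Σ p(x,y)·log₂[p(x,y)/(p(x)p(y))].
  (a,r): 0.11·log₂(1.5782) = 0.0724
  (a,s): 0.06·log₂(0.5982) = -0.0445
  (b,r): 0.23·log₂(1.1936) = 0.0587
  (b,s): 0.24·log₂(0.8655) = -0.0500
  (c,r): 0.07·log₂(0.4743) = -0.0753
  (c,s): 0.29·log₂(1.3653) = 0.1303
Sum = 0.092 bits.

0.092 bits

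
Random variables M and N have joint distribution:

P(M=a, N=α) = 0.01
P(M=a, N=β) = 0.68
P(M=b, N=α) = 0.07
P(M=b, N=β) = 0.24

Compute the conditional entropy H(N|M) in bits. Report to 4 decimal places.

0.3143 bits

Chain rule: H(N|M) = H(M,N) − H(M).
Marginals: p(M) = (0.6900, 0.3100), p(N) = (0.0800, 0.9200).
H(M,N) = 1.2075 bits; H(M) = 0.8932 bits.
H(N|M) = 1.2075 − 0.8932 = 0.3143 bits.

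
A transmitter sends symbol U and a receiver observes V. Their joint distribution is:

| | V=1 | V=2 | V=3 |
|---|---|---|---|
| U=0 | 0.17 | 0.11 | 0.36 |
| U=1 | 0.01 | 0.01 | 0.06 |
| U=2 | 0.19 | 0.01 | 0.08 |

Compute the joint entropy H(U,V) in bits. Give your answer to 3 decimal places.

2.505 bits

H(U,V) = −Σ p(x,y)·log₂ p(x,y) over all 9 cells.
  cell (0,1): −0.17·log₂0.17 = 0.4346
  cell (0,2): −0.11·log₂0.11 = 0.3503
  cell (0,3): −0.36·log₂0.36 = 0.5306
  cell (1,1): −0.01·log₂0.01 = 0.0664
  cell (1,2): −0.01·log₂0.01 = 0.0664
  cell (1,3): −0.06·log₂0.06 = 0.2435
  cell (2,1): −0.19·log₂0.19 = 0.4552
  cell (2,2): −0.01·log₂0.01 = 0.0664
  cell (2,3): −0.08·log₂0.08 = 0.2915
Sum = 2.505 bits.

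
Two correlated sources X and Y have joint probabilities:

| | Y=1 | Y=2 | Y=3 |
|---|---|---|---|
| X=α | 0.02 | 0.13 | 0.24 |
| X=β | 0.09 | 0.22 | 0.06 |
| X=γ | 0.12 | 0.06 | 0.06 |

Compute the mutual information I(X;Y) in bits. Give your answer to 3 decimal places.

Marginals: p(X) = (0.3900, 0.3700, 0.2400), p(Y) = (0.2300, 0.4100, 0.3600).
I(X;Y) = Σ p(x,y)·log₂[p(x,y)/(p(x)p(y))].
  (α,1): 0.02·log₂(0.2230) = -0.0433
  (α,2): 0.13·log₂(0.8130) = -0.0388
  (α,3): 0.24·log₂(1.7094) = 0.1856
  (β,1): 0.09·log₂(1.0576) = 0.0073
  (β,2): 0.22·log₂(1.4502) = 0.1180
  (β,3): 0.06·log₂(0.4505) = -0.0690
  (γ,1): 0.12·log₂(2.1739) = 0.1344
  (γ,2): 0.06·log₂(0.6098) = -0.0428
  (γ,3): 0.06·log₂(0.6944) = -0.0316
Sum = 0.220 bits.

0.220 bits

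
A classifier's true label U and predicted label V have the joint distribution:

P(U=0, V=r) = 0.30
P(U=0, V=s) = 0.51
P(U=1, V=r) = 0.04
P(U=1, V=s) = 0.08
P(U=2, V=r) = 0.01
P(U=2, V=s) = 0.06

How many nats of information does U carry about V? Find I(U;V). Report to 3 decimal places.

Marginals: p(U) = (0.8100, 0.1200, 0.0700), p(V) = (0.3500, 0.6500).
I(U;V) = Σ p(x,y)·ln[p(x,y)/(p(x)p(y))].
  (0,r): 0.30·ln(1.0582) = 0.0170
  (0,s): 0.51·ln(0.9687) = -0.0162
  (1,r): 0.04·ln(0.9524) = -0.0020
  (1,s): 0.08·ln(1.0256) = 0.0020
  (2,r): 0.01·ln(0.4082) = -0.0090
  (2,s): 0.06·ln(1.3187) = 0.0166
Sum = 0.008 nats.

0.008 nats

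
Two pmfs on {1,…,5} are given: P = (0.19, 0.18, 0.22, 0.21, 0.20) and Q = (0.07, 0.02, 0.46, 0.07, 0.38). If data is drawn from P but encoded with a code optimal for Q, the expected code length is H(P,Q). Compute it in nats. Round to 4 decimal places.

2.1322 nats

H(P,Q) = −Σ p·ln q.
  −0.19·ln(0.07) = 0.50526
  −0.18·ln(0.02) = 0.70416
  −0.22·ln(0.46) = 0.17084
  −0.21·ln(0.07) = 0.55844
  −0.20·ln(0.38) = 0.19352
H(P,Q) = 2.1322 nats.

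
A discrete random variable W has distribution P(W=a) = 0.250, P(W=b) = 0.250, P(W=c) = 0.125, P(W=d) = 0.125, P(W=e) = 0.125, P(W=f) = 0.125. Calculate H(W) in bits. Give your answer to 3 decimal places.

H(W) = −Σ p·log₂ p.
  −(0.250)·log₂(0.250) = 0.5000
  −(0.250)·log₂(0.250) = 0.5000
  −(0.125)·log₂(0.125) = 0.3750
  −(0.125)·log₂(0.125) = 0.3750
  −(0.125)·log₂(0.125) = 0.3750
  −(0.125)·log₂(0.125) = 0.3750
Sum: 0.5000 + 0.5000 + 0.3750 + 0.3750 + 0.3750 + 0.3750 = 2.500 bits.

2.500 bits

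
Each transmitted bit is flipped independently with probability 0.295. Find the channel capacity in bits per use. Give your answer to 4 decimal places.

0.1249 bits

Binary symmetric channel: C = 1 − h₂(ε) where h₂ is the binary entropy function.
h₂(0.295) = −0.295·log₂0.295 − 0.705·log₂0.705 = 0.8751.
C = 1 − 0.8751 = 0.1249 bits per channel use.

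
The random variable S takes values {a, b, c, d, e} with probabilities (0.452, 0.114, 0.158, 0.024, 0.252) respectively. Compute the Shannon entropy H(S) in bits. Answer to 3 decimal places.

1.926 bits

H(S) = −Σ p·log₂ p.
  −(0.452)·log₂(0.452) = 0.5178
  −(0.114)·log₂(0.114) = 0.3571
  −(0.158)·log₂(0.158) = 0.4206
  −(0.024)·log₂(0.024) = 0.1291
  −(0.252)·log₂(0.252) = 0.5011
Sum: 0.5178 + 0.3571 + 0.4206 + 0.1291 + 0.5011 = 1.926 bits.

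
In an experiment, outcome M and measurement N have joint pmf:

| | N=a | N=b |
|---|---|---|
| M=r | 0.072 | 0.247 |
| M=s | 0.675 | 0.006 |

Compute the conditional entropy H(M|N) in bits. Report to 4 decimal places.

0.3826 bits

Marginals: p(M) = (0.3190, 0.6810), p(N) = (0.7470, 0.2530).
H(M|N) = Σ p(N) · H(M|N=·).
  N=a: p=0.7470, H(M|N=a) = 0.4574
  N=b: p=0.2530, H(M|N=b) = 0.1618
Weighted sum = 0.3826 bits.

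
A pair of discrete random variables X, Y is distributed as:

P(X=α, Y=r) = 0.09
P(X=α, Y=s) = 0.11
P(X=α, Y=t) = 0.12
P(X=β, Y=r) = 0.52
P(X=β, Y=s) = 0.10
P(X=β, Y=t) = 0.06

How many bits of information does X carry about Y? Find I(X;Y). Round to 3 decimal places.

Marginals: p(X) = (0.3200, 0.6800), p(Y) = (0.6100, 0.2100, 0.1800).
I(X;Y) = Σ p(x,y)·log₂[p(x,y)/(p(x)p(y))].
  (α,r): 0.09·log₂(0.4611) = -0.1005
  (α,s): 0.11·log₂(1.6369) = 0.0782
  (α,t): 0.12·log₂(2.0833) = 0.1271
  (β,r): 0.52·log₂(1.2536) = 0.1696
  (β,s): 0.10·log₂(0.7003) = -0.0514
  (β,t): 0.06·log₂(0.4902) = -0.0617
Sum = 0.161 bits.

0.161 bits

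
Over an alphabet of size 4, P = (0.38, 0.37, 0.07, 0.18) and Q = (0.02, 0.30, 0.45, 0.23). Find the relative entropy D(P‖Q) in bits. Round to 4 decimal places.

1.4746 bits

D(P‖Q) = Σ p·log₂(p/q).
  0.38·log₂(0.38/0.02) = 1.61421
  0.37·log₂(0.37/0.30) = 0.11195
  0.07·log₂(0.07/0.45) = -0.18791
  0.18·log₂(0.18/0.23) = -0.06365
D(P‖Q) = 1.4746 bits.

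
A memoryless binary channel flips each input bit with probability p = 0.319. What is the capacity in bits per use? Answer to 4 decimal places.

Binary symmetric channel: C = 1 − h₂(ε) where h₂ is the binary entropy function.
h₂(0.319) = −0.319·log₂0.319 − 0.681·log₂0.681 = 0.9033.
C = 1 − 0.9033 = 0.0967 bits per channel use.

0.0967 bits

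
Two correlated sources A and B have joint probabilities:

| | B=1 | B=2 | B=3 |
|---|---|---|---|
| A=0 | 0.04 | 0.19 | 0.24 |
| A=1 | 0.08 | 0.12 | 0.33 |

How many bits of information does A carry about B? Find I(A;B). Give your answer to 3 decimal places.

Marginals: p(A) = (0.4700, 0.5300), p(B) = (0.1200, 0.3100, 0.5700).
I(A;B) = Σ p(x,y)·log₂[p(x,y)/(p(x)p(y))].
  (0,1): 0.04·log₂(0.7092) = -0.0198
  (0,2): 0.19·log₂(1.3040) = 0.0728
  (0,3): 0.24·log₂(0.8959) = -0.0381
  (1,1): 0.08·log₂(1.2579) = 0.0265
  (1,2): 0.12·log₂(0.7304) = -0.0544
  (1,3): 0.33·log₂(1.0924) = 0.0421
Sum = 0.029 bits.

0.029 bits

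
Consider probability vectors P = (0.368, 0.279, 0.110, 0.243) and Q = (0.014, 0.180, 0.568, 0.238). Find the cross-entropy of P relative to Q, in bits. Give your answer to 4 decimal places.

3.5495 bits

H(P,Q) = −Σ p·log₂ q.
  −0.368·log₂(0.014) = 2.26630
  −0.279·log₂(0.180) = 0.69023
  −0.110·log₂(0.568) = 0.08976
  −0.243·log₂(0.238) = 0.50324
H(P,Q) = 3.5495 bits.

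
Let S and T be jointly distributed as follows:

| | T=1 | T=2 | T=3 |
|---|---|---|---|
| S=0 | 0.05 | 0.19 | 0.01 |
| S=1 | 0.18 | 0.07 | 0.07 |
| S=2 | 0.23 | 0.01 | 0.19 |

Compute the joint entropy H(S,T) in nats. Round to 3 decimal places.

H(S,T) = −Σ p(x,y)·ln p(x,y) over all 9 cells.
  cell (0,1): −0.05·ln0.05 = 0.1498
  cell (0,2): −0.19·ln0.19 = 0.3155
  cell (0,3): −0.01·ln0.01 = 0.0461
  cell (1,1): −0.18·ln0.18 = 0.3087
  cell (1,2): −0.07·ln0.07 = 0.1861
  cell (1,3): −0.07·ln0.07 = 0.1861
  cell (2,1): −0.23·ln0.23 = 0.3380
  cell (2,2): −0.01·ln0.01 = 0.0461
  cell (2,3): −0.19·ln0.19 = 0.3155
Sum = 1.892 nats.

1.892 nats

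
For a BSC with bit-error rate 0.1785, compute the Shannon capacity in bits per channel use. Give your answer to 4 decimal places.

Binary symmetric channel: C = 1 − h₂(ε) where h₂ is the binary entropy function.
h₂(0.1785) = −0.1785·log₂0.1785 − 0.8215·log₂0.8215 = 0.6768.
C = 1 − 0.6768 = 0.3232 bits per channel use.

0.3232 bits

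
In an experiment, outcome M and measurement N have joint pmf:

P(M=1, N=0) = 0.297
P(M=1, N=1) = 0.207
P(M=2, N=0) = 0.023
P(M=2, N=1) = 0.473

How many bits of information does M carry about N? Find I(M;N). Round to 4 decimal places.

0.2777 bits

Marginals: p(M) = (0.5040, 0.4960), p(N) = (0.3200, 0.6800).
I(M;N) = Σ p(x,y)·log₂[p(x,y)/(p(x)p(y))].
  (1,0): 0.297·log₂(1.8415) = 0.26163
  (1,1): 0.207·log₂(0.6040) = -0.15057
  (2,0): 0.023·log₂(0.1449) = -0.06410
  (2,1): 0.473·log₂(1.4024) = 0.23077
Sum = 0.2777 bits.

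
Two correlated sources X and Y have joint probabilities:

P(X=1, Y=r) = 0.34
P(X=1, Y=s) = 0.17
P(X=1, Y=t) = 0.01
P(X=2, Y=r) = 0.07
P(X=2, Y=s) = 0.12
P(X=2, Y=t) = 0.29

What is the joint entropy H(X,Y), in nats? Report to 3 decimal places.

H(X,Y) = −Σ p(x,y)·ln p(x,y) over all 6 cells.
  cell (1,r): −0.34·ln0.34 = 0.3668
  cell (1,s): −0.17·ln0.17 = 0.3012
  cell (1,t): −0.01·ln0.01 = 0.0461
  cell (2,r): −0.07·ln0.07 = 0.1861
  cell (2,s): −0.12·ln0.12 = 0.2544
  cell (2,t): −0.29·ln0.29 = 0.3590
Sum = 1.514 nats.

1.514 nats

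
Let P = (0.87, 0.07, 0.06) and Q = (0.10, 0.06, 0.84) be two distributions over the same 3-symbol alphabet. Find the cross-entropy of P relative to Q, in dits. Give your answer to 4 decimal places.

0.9601 dits

H(P,Q) = −Σ p·log₁₀ q.
  −0.87·log₁₀(0.10) = 0.87000
  −0.07·log₁₀(0.06) = 0.08553
  −0.06·log₁₀(0.84) = 0.00454
H(P,Q) = 0.9601 dits.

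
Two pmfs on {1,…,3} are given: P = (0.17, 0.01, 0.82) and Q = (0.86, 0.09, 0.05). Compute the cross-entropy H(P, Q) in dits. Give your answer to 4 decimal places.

1.0884 dits

H(P,Q) = −Σ p·log₁₀ q.
  −0.17·log₁₀(0.86) = 0.01114
  −0.01·log₁₀(0.09) = 0.01046
  −0.82·log₁₀(0.05) = 1.06684
H(P,Q) = 1.0884 dits.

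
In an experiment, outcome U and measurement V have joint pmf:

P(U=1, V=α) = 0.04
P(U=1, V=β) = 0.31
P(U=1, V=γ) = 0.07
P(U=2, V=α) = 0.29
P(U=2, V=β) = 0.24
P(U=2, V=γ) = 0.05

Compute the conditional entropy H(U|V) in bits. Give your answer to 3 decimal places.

Marginals: p(U) = (0.4200, 0.5800), p(V) = (0.3300, 0.5500, 0.1200).
H(U|V) = Σ p(V) · H(U|V=·).
  V=α: p=0.3300, H(U|V=α) = 0.5328
  V=β: p=0.5500, H(U|V=β) = 0.9883
  V=γ: p=0.1200, H(U|V=γ) = 0.9799
Weighted sum = 0.837 bits.

0.837 bits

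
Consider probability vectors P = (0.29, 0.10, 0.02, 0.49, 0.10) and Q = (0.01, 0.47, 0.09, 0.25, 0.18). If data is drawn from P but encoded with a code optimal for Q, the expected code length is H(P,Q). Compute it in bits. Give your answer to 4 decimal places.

H(P,Q) = −Σ p·log₂ q.
  −0.29·log₂(0.01) = 1.92672
  −0.10·log₂(0.47) = 0.10893
  −0.02·log₂(0.09) = 0.06948
  −0.49·log₂(0.25) = 0.98000
  −0.10·log₂(0.18) = 0.24739
H(P,Q) = 3.3325 bits.

3.3325 bits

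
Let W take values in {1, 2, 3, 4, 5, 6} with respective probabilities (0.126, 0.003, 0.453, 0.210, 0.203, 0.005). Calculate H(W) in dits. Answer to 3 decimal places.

0.571 dits

H(W) = −Σ p·log₁₀ p.
  −(0.126)·log₁₀(0.126) = 0.1134
  −(0.003)·log₁₀(0.003) = 0.0076
  −(0.453)·log₁₀(0.453) = 0.1558
  −(0.210)·log₁₀(0.210) = 0.1423
  −(0.203)·log₁₀(0.203) = 0.1406
  −(0.005)·log₁₀(0.005) = 0.0115
Sum: 0.1134 + 0.0076 + 0.1558 + 0.1423 + 0.1406 + 0.0115 = 0.571 dits.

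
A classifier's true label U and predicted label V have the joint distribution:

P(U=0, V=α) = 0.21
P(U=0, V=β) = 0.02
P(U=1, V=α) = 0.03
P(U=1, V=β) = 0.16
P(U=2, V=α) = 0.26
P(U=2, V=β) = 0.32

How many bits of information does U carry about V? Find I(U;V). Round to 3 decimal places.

0.207 bits

Marginals: p(U) = (0.2300, 0.1900, 0.5800), p(V) = (0.5000, 0.5000).
I(U;V) = H(U) + H(V) − H(U,V).
H(U) = 1.3987, H(V) = 1.0000, H(U,V) = 2.1918.
I(U;V) = 1.3987 + 1.0000 − 2.1918 = 0.207 bits.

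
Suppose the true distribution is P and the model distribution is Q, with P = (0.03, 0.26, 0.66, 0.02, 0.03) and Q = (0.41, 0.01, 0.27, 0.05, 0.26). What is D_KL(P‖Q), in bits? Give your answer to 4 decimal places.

1.8401 bits

D(P‖Q) = Σ p·log₂(p/q).
  0.03·log₂(0.03/0.41) = -0.11318
  0.26·log₂(0.26/0.01) = 1.22211
  0.66·log₂(0.66/0.27) = 0.85107
  0.02·log₂(0.02/0.05) = -0.02644
  0.03·log₂(0.03/0.26) = -0.09346
D(P‖Q) = 1.8401 bits.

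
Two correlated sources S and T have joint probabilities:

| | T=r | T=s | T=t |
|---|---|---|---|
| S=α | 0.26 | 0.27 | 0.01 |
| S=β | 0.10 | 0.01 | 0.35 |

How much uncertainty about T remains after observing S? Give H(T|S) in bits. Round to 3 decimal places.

Chain rule: H(T|S) = H(S,T) − H(S).
Marginals: p(S) = (0.5400, 0.4600), p(T) = (0.3600, 0.2800, 0.3600).
H(S,T) = 2.0105 bits; H(S) = 0.9954 bits.
H(T|S) = 2.0105 − 0.9954 = 1.015 bits.

1.015 bits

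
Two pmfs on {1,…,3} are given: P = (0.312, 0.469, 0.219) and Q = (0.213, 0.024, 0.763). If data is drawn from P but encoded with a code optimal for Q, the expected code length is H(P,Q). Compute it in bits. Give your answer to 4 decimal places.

H(P,Q) = −Σ p·log₂ q.
  −0.312·log₂(0.213) = 0.69610
  −0.469·log₂(0.024) = 2.52361
  −0.219·log₂(0.763) = 0.08546
H(P,Q) = 3.3052 bits.

3.3052 bits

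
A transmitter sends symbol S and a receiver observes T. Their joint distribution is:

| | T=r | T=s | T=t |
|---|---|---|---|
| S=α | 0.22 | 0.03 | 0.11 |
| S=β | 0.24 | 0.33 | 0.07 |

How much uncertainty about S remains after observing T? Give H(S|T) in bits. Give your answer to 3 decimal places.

0.782 bits

Marginals: p(S) = (0.3600, 0.6400), p(T) = (0.4600, 0.3600, 0.1800).
H(S|T) = Σ p(T) · H(S|T=·).
  T=r: p=0.4600, H(S|T=r) = 0.9986
  T=s: p=0.3600, H(S|T=s) = 0.4138
  T=t: p=0.1800, H(S|T=t) = 0.9641
Weighted sum = 0.782 bits.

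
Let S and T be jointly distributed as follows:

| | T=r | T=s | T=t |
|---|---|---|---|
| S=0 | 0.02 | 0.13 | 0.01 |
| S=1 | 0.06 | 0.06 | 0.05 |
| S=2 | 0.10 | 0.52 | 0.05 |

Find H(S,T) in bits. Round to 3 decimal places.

H(S,T) = −Σ p(x,y)·log₂ p(x,y) over all 9 cells.
  cell (0,r): −0.02·log₂0.02 = 0.1129
  cell (0,s): −0.13·log₂0.13 = 0.3826
  cell (0,t): −0.01·log₂0.01 = 0.0664
  cell (1,r): −0.06·log₂0.06 = 0.2435
  cell (1,s): −0.06·log₂0.06 = 0.2435
  cell (1,t): −0.05·log₂0.05 = 0.2161
  cell (2,r): −0.10·log₂0.10 = 0.3322
  cell (2,s): −0.52·log₂0.52 = 0.4906
  cell (2,t): −0.05·log₂0.05 = 0.2161
Sum = 2.304 bits.

2.304 bits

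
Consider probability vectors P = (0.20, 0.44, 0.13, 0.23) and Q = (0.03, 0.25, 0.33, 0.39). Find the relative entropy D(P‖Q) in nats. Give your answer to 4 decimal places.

0.3856 nats

D(P‖Q) = Σ p·ln(p/q).
  0.20·ln(0.20/0.03) = 0.37942
  0.44·ln(0.44/0.25) = 0.24874
  0.13·ln(0.13/0.33) = -0.12110
  0.23·ln(0.23/0.39) = -0.12146
D(P‖Q) = 0.3856 nats.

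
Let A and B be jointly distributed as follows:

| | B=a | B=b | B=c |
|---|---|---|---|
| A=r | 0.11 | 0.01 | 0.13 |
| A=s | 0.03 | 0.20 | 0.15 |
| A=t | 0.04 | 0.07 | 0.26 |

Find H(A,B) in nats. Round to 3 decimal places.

1.931 nats

H(A,B) = −Σ p(x,y)·ln p(x,y) over all 9 cells.
  cell (r,a): −0.11·ln0.11 = 0.2428
  cell (r,b): −0.01·ln0.01 = 0.0461
  cell (r,c): −0.13·ln0.13 = 0.2652
  cell (s,a): −0.03·ln0.03 = 0.1052
  cell (s,b): −0.20·ln0.20 = 0.3219
  cell (s,c): −0.15·ln0.15 = 0.2846
  cell (t,a): −0.04·ln0.04 = 0.1288
  cell (t,b): −0.07·ln0.07 = 0.1861
  cell (t,c): −0.26·ln0.26 = 0.3502
Sum = 1.931 nats.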